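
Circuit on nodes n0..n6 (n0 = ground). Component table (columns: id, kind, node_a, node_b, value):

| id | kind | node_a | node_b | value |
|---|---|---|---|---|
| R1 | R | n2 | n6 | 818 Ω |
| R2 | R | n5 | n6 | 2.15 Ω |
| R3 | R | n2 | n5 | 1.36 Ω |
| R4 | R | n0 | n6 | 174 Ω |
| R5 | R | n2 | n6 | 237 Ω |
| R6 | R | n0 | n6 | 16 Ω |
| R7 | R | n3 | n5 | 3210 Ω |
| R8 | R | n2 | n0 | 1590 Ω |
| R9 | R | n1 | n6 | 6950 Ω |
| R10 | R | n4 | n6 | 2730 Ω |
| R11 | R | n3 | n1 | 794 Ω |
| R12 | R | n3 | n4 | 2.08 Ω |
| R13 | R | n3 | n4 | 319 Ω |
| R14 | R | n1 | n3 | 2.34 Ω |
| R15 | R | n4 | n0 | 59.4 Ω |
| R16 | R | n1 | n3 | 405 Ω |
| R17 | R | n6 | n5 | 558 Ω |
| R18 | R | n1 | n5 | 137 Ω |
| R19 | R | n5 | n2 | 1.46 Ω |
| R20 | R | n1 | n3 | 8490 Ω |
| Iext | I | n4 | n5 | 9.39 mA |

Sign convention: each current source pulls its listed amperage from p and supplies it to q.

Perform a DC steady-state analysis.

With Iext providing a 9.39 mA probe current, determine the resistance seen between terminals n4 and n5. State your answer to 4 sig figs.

Apply KCL at each of the 6 non-ground nodes and solve the resulting linear system.
Node n1: branches {R9, R11, R14, R16, R18, R20} → V_1 = -0.3346
Node n2: branches {R1, R3, R5, R8, R19} → V_2 = 0.09788
Node n3: branches {R7, R11, R12, R13, R14, R16, R20} → V_3 = -0.3421
Node n4: branches {R10, R12, R13, R15, Iext} → V_4 = -0.3490
Node n5: branches {R2, R3, R7, R17, R18, R19, Iext} → V_5 = 0.09797
Node n6: branches {R1, R2, R4, R5, R6, R9, R10, R17} → V_6 = 0.08519

R_eq = 47.60 Ω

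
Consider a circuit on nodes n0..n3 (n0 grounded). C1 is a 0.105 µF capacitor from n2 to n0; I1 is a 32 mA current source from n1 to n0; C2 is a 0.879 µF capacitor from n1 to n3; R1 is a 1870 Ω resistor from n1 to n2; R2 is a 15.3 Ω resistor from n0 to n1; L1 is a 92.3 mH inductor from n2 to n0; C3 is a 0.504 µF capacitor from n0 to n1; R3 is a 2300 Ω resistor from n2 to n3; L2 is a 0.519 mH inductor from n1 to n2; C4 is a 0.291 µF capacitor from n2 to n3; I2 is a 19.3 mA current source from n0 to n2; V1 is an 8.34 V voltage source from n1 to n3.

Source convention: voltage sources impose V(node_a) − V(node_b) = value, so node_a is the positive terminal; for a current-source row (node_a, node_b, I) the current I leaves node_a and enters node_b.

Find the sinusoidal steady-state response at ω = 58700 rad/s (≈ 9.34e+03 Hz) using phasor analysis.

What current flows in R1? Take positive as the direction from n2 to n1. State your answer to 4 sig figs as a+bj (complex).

Apply KCL at each of the 3 non-ground nodes and solve the resulting linear system.
Node n1: branches {I1, C2, R1, R2, C3, L2, V1} → V_1 = -0.7167-0.9015j
Node n2: branches {C1, R1, L1, R3, L2, C4, I2} → V_2 = 13.40-1.250j
Node n3: branches {C2, R3, C4, V1} → V_3 = -9.057-0.9015j
Source currents: i(V1)=-0.01572-0.8138j

0.007550-0.0001864j A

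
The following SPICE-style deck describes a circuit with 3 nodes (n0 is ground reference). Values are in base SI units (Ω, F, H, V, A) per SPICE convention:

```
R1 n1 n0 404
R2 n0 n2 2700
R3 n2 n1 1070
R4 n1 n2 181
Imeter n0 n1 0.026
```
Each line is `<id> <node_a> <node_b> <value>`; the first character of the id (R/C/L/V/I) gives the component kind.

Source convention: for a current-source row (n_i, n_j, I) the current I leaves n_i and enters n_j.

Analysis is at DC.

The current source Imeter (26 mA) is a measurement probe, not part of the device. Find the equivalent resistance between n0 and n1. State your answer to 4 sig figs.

R_eq = 353.9 Ω

Element admittances at DC:
  Y(R1) = 0.002475 S between n1,n0
  Y(R2) = 0.0003704 S between n0,n2
  Y(R3) = 0.0009346 S between n2,n1
  Y(R4) = 0.005525 S between n1,n2
  Imeter: injects 0.026 A into n1 (from n0)
Assemble and solve the 2×2 MNA system:
  V(n1)=9.202  V(n2)=8.703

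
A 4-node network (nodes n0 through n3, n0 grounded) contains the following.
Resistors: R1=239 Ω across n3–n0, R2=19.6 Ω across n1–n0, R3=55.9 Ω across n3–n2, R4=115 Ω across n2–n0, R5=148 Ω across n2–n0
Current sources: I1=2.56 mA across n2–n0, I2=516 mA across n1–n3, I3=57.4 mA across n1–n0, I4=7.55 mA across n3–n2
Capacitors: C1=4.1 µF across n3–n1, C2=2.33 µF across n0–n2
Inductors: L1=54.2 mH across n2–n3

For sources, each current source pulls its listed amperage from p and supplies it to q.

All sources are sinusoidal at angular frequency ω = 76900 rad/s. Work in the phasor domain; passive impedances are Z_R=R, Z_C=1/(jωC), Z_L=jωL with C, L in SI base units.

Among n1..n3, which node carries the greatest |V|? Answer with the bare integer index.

Element admittances at ω=76900 rad/s:
  Y(R1) = 0.004184+0.000j S between n3,n0
  Y(R2) = 0.05102+0.000j S between n1,n0
  I1: injects 0.00256 A into n0 (from n2)
  Y(C1) = 0.000+0.3153j S between n3,n1
  I2: injects 0.516 A into n3 (from n1)
  Y(C2) = 0.000+0.1792j S between n0,n2
  Y(R3) = 0.01789+0.000j S between n3,n2
  Y(L1) = 0.000-0.0002399j S between n2,n3
  Y(R4) = 0.008696+0.000j S between n2,n0
  I3: injects 0.0574 A into n0 (from n1)
  Y(R5) = 0.006757+0.000j S between n2,n0
  I4: injects 0.00755 A into n2 (from n3)
Assemble and solve the 3×3 MNA system:
  V(n1)=-0.9393+0.5099j  V(n2)=-0.1213+0.03671j  V(n3)=-0.8568-1.157j

3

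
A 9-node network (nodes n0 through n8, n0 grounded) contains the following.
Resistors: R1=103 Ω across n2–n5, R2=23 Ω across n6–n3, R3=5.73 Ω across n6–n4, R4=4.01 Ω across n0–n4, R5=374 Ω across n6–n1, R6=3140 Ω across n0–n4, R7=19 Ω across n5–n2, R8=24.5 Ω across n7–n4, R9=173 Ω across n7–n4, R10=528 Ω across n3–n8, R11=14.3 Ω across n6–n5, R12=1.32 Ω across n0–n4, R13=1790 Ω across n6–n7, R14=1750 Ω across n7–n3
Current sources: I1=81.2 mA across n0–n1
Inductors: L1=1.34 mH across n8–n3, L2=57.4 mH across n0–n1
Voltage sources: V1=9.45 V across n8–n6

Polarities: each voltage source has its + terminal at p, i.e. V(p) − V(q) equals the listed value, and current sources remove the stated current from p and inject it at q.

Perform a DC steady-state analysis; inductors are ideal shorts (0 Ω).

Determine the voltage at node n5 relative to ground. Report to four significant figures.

Apply KCL at each of the 8 non-ground nodes and solve the resulting linear system.
Node n1: branches {R5, I1, L2} → V_1 = 0.000
Node n2: branches {R1, R7} → V_2 = -0.02949
Node n3: branches {R2, L1, R10, R14} → V_3 = 9.421
Node n4: branches {R3, R4, R6, R8, R9, R12} → V_4 = 7.829e-05
Node n5: branches {R1, R7, R11} → V_5 = -0.02949
Node n6: branches {R2, R3, R5, R11, R13, V1} → V_6 = -0.02949
Node n7: branches {R8, R9, R13, R14} → V_7 = 0.1125
Node n8: branches {L1, R10, V1} → V_8 = 9.421
Source currents: i(L1)=0.4162, i(L2)=-0.08112, i(V1)=-0.4162

-0.02949 V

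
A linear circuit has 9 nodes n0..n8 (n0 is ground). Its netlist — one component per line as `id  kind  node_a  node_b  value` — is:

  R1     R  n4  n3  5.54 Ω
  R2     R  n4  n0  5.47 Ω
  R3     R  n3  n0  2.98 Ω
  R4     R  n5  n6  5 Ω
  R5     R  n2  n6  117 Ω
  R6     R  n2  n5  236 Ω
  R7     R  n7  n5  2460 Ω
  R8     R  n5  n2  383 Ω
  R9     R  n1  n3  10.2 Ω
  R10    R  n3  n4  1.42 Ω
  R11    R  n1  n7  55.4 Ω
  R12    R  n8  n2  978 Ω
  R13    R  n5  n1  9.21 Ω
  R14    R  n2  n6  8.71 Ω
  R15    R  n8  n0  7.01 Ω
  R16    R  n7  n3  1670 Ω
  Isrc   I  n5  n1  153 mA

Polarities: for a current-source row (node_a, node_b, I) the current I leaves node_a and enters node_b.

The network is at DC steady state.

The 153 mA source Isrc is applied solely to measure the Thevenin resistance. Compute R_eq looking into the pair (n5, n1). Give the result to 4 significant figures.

R_eq = 9.094 Ω

Apply KCL at each of the 8 non-ground nodes and solve the resulting linear system.
Node n1: branches {R9, R11, R13, Isrc} → V_1 = 0.01699
Node n2: branches {R5, R6, R8, R12, R14} → V_2 = -1.358
Node n3: branches {R1, R3, R9, R10, R16} → V_3 = 0.002830
Node n4: branches {R1, R2, R10} → V_4 = 0.002345
Node n5: branches {R4, R6, R7, R8, R13, Isrc} → V_5 = -1.374
Node n6: branches {R4, R5, R14} → V_6 = -1.368
Node n7: branches {R7, R11, R16} → V_7 = -0.01314
Node n8: branches {R12, R15} → V_8 = -0.009663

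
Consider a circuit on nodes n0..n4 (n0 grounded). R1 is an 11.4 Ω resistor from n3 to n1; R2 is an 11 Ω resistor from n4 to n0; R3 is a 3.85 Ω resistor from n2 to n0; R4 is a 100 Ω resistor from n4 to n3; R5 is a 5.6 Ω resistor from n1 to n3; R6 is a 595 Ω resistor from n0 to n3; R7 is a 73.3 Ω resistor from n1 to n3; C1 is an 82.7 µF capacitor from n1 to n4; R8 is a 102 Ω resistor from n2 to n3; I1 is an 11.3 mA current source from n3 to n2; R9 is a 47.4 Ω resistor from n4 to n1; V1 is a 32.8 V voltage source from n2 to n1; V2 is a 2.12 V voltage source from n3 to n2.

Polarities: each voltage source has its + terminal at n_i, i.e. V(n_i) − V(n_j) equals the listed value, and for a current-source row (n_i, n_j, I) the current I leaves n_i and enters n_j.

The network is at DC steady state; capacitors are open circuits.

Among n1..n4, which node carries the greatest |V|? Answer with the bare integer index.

Apply KCL at each of the 4 non-ground nodes and solve the resulting linear system.
Node n1: branches {R1, R5, R7, C1, R9, V1} → V_1 = -31.06
Node n2: branches {R3, R8, I1, V1, V2} → V_2 = 1.744
Node n3: branches {R1, R4, R5, R6, R7, R8, I1, V2} → V_3 = 3.864
Node n4: branches {R2, R4, C1, R9} → V_4 = -5.054
Source currents: i(V1)=-10.32, i(V2)=-9.903

1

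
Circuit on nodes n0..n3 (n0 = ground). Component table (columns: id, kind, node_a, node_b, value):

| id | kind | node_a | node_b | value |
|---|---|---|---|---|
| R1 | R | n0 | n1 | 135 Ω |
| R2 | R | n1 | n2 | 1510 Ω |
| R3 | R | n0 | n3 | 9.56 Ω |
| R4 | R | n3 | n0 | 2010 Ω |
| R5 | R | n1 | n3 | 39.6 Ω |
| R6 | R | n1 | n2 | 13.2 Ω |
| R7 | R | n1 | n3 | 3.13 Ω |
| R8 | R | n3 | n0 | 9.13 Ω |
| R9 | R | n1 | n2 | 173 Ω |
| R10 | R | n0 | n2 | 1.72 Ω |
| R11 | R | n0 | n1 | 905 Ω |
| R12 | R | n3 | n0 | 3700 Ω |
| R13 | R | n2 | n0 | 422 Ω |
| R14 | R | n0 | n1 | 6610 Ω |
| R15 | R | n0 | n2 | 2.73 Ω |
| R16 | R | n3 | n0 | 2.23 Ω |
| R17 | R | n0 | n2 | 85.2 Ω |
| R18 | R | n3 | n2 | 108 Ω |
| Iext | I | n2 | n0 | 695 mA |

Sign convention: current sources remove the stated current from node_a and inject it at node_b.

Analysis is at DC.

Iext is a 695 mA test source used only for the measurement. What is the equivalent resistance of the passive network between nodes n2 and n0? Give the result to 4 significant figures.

MNA unknowns: 3 node voltages V₁..V_3
R1: Y=0.007407 on G[0,1]
R2: Y=0.0006623 on G[1,2]
R3: Y=0.1046 on G[0,3]
R4: Y=0.0004975 on G[3,0]
R5: Y=0.02525 on G[1,3]
R6: Y=0.07576 on G[1,2]
R7: Y=0.3195 on G[1,3]
R8: Y=0.1095 on G[3,0]
R9: Y=0.005780 on G[1,2]
R10: Y=0.5814 on G[0,2]
R11: Y=0.001105 on G[0,1]
R12: Y=0.0002703 on G[3,0]
R13: Y=0.002370 on G[2,0]
R14: Y=0.0001513 on G[0,1]
R15: Y=0.3663 on G[0,2]
R16: Y=0.4484 on G[3,0]
R17: Y=0.01174 on G[0,2]
R18: Y=0.009259 on G[3,2]
Iext: z[2]−=0.695, z[0]+=0.695
solve → V1=-0.1806, V2=-0.6745, V3=-0.06733

R_eq = 0.9706 Ω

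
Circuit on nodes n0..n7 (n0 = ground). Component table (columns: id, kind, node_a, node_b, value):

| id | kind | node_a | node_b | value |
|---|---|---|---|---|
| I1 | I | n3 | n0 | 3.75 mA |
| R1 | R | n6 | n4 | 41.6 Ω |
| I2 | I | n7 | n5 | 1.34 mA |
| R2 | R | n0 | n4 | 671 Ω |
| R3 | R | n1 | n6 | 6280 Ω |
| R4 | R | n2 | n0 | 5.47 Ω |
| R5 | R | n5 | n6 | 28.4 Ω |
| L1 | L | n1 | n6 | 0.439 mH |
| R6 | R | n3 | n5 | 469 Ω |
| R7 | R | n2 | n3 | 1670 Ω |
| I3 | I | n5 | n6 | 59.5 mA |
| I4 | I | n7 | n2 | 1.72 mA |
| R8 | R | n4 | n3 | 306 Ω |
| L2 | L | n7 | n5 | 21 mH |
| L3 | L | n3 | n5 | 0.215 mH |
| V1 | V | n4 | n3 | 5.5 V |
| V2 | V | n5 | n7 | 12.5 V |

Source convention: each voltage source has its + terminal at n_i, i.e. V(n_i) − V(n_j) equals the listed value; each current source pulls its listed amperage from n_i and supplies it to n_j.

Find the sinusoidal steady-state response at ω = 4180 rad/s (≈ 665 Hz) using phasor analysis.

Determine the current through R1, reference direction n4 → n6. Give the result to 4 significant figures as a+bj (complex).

0.05442-0.0006766j A

Element admittances at ω=4180 rad/s:
  I1: injects 0.00375 A into n0 (from n3)
  Y(R1) = 0.02404+0.000j S between n6,n4
  I2: injects 0.00134 A into n5 (from n7)
  Y(R2) = 0.001490+0.000j S between n0,n4
  Y(R3) = 0.0001592+0.000j S between n1,n6
  Y(R4) = 0.1828+0.000j S between n2,n0
  Y(R5) = 0.03521+0.000j S between n5,n6
  Y(L1) = 0.000-0.5450j S between n1,n6
  Y(R6) = 0.002132+0.000j S between n3,n5
  Y(R7) = 0.0005988+0.000j S between n2,n3
  I3: injects 0.0595 A into n6 (from n5)
  I4: injects 0.00172 A into n2 (from n7)
  Y(R8) = 0.003268+0.000j S between n4,n3
  Y(L2) = 0.000-0.01139j S between n7,n5
  Y(L3) = 0.000-1.113j S between n3,n5
  V1: constraint V(n4)−V(n3) = 5.5
  V2: constraint V(n5)−V(n7) = 12.5
Assemble and solve the 9×9 MNA system:
  V(n1)=-3.309+0.02815j  V(n2)=-0.01199+0.000j  V(n3)=-6.545+0.000j  V(n4)=-1.045+0.000j  V(n5)=-6.545+0.04736j  V(n6)=-3.309+0.02815j  V(n7)=-19.04+0.04736j
  i(V1)=-0.07084+0.0006766j  i(V2)=0.003060+0.1424j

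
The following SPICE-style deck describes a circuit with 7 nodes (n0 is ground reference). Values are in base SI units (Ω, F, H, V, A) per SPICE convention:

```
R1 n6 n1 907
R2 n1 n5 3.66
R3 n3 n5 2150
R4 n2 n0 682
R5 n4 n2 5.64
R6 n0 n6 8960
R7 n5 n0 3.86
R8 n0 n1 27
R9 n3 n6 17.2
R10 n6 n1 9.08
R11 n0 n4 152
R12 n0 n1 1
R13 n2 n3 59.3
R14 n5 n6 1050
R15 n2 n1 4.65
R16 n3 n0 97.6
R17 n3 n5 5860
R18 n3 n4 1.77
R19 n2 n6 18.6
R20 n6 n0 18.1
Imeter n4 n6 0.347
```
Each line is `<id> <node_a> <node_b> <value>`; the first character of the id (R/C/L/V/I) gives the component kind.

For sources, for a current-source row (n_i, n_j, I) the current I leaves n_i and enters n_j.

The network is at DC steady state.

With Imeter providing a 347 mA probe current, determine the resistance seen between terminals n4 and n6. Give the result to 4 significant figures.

R_eq = 7.056 Ω

Element admittances at DC:
  Y(R1) = 0.001103 S between n6,n1
  Y(R2) = 0.2732 S between n1,n5
  Y(R3) = 0.0004651 S between n3,n5
  Y(R4) = 0.001466 S between n2,n0
  Y(R5) = 0.1773 S between n4,n2
  Y(R6) = 0.0001116 S between n0,n6
  Y(R7) = 0.2591 S between n5,n0
  Y(R8) = 0.03704 S between n0,n1
  Y(R9) = 0.05814 S between n3,n6
  Y(R10) = 0.1101 S between n6,n1
  Y(R11) = 0.006579 S between n0,n4
  Y(R12) = 1.000 S between n0,n1
  Y(R13) = 0.01686 S between n2,n3
  Y(R14) = 0.0009524 S between n5,n6
  Y(R15) = 0.2151 S between n2,n1
  Y(R16) = 0.01025 S between n3,n0
  Y(R17) = 0.0001706 S between n3,n5
  Y(R18) = 0.5650 S between n3,n4
  Y(R19) = 0.05376 S between n2,n6
  Y(R20) = 0.05525 S between n6,n0
  Imeter: injects 0.347 A into n6 (from n4)
Assemble and solve the 6×6 MNA system:
  V(n1)=-0.01879  V(n2)=-0.5695  V(n3)=-1.328  V(n4)=-1.600  V(n5)=-0.009686  V(n6)=0.8484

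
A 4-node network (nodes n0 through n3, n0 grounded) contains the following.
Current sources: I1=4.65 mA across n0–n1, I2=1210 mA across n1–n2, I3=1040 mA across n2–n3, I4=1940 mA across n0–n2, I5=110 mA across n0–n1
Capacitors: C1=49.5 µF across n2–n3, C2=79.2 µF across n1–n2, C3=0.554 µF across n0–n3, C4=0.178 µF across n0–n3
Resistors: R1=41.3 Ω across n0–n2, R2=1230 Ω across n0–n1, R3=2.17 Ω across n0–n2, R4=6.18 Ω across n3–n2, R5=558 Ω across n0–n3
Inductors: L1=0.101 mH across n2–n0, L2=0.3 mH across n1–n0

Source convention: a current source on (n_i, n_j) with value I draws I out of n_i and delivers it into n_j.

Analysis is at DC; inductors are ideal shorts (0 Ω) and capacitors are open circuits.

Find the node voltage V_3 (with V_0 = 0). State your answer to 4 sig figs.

6.357 V

Apply KCL at each of the 3 non-ground nodes and solve the resulting linear system.
Node n1: branches {I1, C2, L2, R2, I2, I5} → V_1 = 0.000
Node n2: branches {C1, R1, C2, L1, I2, I3, R3, R4, I4} → V_2 = 0.000
Node n3: branches {C1, I3, C3, R4, R5, C4} → V_3 = 6.357
Source currents: i(L1)=3.139, i(L2)=-1.095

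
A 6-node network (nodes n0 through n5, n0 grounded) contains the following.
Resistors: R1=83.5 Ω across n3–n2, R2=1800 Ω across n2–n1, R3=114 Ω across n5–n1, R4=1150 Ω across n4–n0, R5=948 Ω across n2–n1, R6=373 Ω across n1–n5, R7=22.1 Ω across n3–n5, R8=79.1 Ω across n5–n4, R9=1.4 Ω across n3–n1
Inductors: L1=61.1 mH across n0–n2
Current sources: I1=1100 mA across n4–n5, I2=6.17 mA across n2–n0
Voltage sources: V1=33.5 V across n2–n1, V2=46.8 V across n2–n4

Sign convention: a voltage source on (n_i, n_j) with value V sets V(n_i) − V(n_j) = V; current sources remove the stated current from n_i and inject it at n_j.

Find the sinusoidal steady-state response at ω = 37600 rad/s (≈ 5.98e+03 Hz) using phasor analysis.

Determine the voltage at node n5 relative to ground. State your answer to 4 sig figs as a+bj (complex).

Apply KCL at each of the 5 non-ground nodes and solve the resulting linear system.
Node n1: branches {R2, R3, R5, R6, R9, V1} → V_1 = -1.751+15.89j
Node n2: branches {R1, R2, R5, L1, I2, V1, V2} → V_2 = 31.75+15.89j
Node n3: branches {R1, R7, R9} → V_3 = -0.3908+15.89j
Node n4: branches {R4, I1, R8, V2} → V_4 = -15.05+15.89j
Node n5: branches {R3, R6, I1, R7, R8} → V_5 = 12.57+15.89j
Source currents: i(V1)=-1.190+0.000j, i(V2)=0.7377+0.01382j

12.57+15.89j V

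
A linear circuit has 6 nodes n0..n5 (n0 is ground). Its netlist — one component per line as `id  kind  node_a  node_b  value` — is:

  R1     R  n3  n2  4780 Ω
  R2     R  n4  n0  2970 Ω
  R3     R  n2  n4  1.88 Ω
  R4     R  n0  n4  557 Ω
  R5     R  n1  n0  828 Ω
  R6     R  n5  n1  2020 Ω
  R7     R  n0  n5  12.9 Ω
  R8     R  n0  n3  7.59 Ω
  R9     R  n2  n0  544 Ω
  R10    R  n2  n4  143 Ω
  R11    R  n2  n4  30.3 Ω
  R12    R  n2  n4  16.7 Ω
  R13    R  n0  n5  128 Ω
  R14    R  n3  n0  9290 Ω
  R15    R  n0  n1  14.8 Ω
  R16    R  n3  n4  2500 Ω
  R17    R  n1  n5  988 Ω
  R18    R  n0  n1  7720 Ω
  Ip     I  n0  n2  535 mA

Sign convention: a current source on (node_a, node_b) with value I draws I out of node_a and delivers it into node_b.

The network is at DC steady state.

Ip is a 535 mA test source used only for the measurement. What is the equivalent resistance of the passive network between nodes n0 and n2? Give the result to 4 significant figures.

R_eq = 219.0 Ω

Element admittances at DC:
  Y(R1) = 0.0002092 S between n3,n2
  Y(R2) = 0.0003367 S between n4,n0
  Y(R3) = 0.5319 S between n2,n4
  Y(R4) = 0.001795 S between n0,n4
  Y(R5) = 0.001208 S between n1,n0
  Y(R6) = 0.0004950 S between n5,n1
  Y(R7) = 0.07752 S between n0,n5
  Y(R8) = 0.1318 S between n0,n3
  Y(R9) = 0.001838 S between n2,n0
  Y(R10) = 0.006993 S between n2,n4
  Y(R11) = 0.03300 S between n2,n4
  Y(R12) = 0.05988 S between n2,n4
  Y(R13) = 0.007812 S between n0,n5
  Y(R14) = 0.0001076 S between n3,n0
  Y(R15) = 0.06757 S between n0,n1
  Y(R16) = 0.0004000 S between n3,n4
  Y(R17) = 0.001012 S between n1,n5
  Y(R18) = 0.0001295 S between n0,n1
  Ip: injects 0.535 A into n2 (from n0)
Assemble and solve the 5×5 MNA system:
  V(n1)=0.000  V(n2)=117.2  V(n3)=0.5374  V(n4)=116.7  V(n5)=0.000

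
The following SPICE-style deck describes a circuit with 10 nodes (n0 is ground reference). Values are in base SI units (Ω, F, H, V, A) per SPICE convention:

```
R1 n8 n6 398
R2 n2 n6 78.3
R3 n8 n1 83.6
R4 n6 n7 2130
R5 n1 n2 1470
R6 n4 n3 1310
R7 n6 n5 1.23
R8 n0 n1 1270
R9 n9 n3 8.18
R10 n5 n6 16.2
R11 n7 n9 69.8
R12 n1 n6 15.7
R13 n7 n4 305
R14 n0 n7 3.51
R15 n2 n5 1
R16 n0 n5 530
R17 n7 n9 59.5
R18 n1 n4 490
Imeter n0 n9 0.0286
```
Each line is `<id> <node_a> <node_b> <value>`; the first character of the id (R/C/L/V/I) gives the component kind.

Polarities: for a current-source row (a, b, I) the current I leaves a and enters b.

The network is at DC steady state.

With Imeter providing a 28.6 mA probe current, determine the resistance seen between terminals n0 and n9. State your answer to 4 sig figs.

R_eq = 34.93 Ω

Apply KCL at each of the 9 non-ground nodes and solve the resulting linear system.
Node n1: branches {R3, R5, R8, R12, R18} → V_1 = 0.09267
Node n2: branches {R2, R5, R15} → V_2 = 0.09000
Node n3: branches {R6, R9} → V_3 = 0.9940
Node n4: branches {R6, R13, R18} → V_4 = 0.2095
Node n5: branches {R7, R10, R15, R16} → V_5 = 0.09000
Node n6: branches {R1, R2, R4, R7, R10, R12} → V_6 = 0.09019
Node n7: branches {R4, R11, R13, R14, R17} → V_7 = 0.09953
Node n8: branches {R1, R3} → V_8 = 0.09224
Node n9: branches {R9, R11, R17, Imeter} → V_9 = 0.9989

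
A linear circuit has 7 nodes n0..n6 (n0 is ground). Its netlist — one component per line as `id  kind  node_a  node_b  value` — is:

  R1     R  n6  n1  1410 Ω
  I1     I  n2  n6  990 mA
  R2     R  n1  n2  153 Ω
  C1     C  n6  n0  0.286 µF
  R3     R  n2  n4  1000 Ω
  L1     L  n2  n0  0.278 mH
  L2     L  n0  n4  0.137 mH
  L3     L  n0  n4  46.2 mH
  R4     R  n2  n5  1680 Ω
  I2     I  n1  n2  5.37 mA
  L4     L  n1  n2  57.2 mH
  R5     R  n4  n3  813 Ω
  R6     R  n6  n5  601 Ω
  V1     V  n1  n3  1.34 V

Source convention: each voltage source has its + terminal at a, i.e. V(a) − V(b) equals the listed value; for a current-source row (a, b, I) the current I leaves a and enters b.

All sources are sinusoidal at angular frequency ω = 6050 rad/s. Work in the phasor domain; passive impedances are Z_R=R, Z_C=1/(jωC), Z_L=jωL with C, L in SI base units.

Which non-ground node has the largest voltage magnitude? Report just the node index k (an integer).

6

Apply KCL at each of the 6 non-ground nodes and solve the resulting linear system.
Node n1: branches {R1, R2, I2, L4, V1} → V_1 = 30.22-25.30j
Node n2: branches {I1, R2, R3, L1, R4, I2, L4} → V_2 = 0.7077-1.257j
Node n3: branches {R5, V1} → V_3 = 28.88-25.30j
Node n4: branches {R3, L2, L3, R5} → V_4 = 0.02681+0.02990j
Node n5: branches {R4, R6} → V_5 = 193.1-303.0j
Node n6: branches {R1, I1, C1, R6} → V_6 = 261.9-411.0j
Source currents: i(V1)=0.03549-0.03115j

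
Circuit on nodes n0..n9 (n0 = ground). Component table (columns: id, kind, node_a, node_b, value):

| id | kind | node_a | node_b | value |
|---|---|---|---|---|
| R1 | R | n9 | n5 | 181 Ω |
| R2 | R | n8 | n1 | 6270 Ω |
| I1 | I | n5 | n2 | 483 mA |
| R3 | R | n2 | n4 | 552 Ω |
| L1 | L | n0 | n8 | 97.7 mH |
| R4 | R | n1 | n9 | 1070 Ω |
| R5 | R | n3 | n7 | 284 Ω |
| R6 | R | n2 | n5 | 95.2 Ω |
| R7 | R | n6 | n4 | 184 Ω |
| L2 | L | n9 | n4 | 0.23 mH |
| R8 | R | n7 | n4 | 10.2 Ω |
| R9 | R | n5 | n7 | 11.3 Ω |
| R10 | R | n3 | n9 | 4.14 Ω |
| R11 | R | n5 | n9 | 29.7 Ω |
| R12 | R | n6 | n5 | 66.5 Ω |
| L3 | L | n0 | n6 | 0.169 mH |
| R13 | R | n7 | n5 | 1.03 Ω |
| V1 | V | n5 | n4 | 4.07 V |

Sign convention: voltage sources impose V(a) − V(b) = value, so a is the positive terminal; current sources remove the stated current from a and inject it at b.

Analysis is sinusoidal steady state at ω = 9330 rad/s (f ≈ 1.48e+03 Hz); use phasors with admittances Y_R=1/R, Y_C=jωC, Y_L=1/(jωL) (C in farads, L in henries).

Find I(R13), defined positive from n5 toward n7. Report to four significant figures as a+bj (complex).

0.3454-0.001067j A

MNA unknowns: 9 node voltages V₁..V_9 plus 1 source current (V1)
R1: Y=0.005525+0.000j on G[9,5]
R2: Y=0.0001595+0.000j on G[8,1]
I1: z[5]−=0.483, z[2]+=0.483
R3: Y=0.001812+0.000j on G[2,4]
L1: Y=0.000-0.001097j on G[0,8]
R4: Y=0.0009346+0.000j on G[1,9]
R5: Y=0.003521+0.000j on G[3,7]
R6: Y=0.01050+0.000j on G[2,5]
R7: Y=0.005435+0.000j on G[6,4]
L2: Y=0.000-0.4660j on G[9,4]
R8: Y=0.09804+0.000j on G[7,4]
R9: Y=0.08850+0.000j on G[5,7]
R10: Y=0.2415+0.000j on G[3,9]
R11: Y=0.03367+0.000j on G[5,9]
R12: Y=0.01504+0.000j on G[6,5]
L3: Y=0.000-0.6342j on G[0,6]
R13: Y=0.9709+0.000j on G[7,5]
V1: row V5−V4=4.07, i_V1 at 5,4
solve → V1=-2.521+0.2590j, V2=39.72-0.004161j, V3=-2.884+0.3583j, V4=-2.970-0.004161j, V5=1.100-0.004161j, V6=0.0001541+0.0006117j, V7=0.7438-0.003062j, V8=-0.08907-0.3536j, V9=-2.937+0.3636j
aux → i_V1=-0.6290+0.01565j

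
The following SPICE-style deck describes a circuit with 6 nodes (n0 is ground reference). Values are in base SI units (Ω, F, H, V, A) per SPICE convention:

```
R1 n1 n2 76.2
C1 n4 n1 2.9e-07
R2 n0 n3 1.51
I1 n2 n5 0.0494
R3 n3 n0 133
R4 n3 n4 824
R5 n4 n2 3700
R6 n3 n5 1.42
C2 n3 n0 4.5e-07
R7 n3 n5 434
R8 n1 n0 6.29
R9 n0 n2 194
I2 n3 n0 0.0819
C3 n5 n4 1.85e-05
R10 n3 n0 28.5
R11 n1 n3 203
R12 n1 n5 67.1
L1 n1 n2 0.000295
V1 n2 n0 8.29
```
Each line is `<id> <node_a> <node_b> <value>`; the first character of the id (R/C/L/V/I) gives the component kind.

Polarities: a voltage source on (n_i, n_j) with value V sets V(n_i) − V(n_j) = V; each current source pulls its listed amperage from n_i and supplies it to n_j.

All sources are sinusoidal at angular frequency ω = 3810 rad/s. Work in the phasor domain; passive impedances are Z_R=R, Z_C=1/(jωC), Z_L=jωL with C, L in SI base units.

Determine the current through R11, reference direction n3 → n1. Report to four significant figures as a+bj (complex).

Element admittances at ω=3810 rad/s:
  Y(R1) = 0.01312+0.000j S between n1,n2
  Y(C1) = 0.000+0.001105j S between n4,n1
  Y(R2) = 0.6623+0.000j S between n0,n3
  I1: injects 0.0494 A into n5 (from n2)
  Y(R3) = 0.007519+0.000j S between n3,n0
  Y(R4) = 0.001214+0.000j S between n3,n4
  Y(R5) = 0.0002703+0.000j S between n4,n2
  Y(R6) = 0.7042+0.000j S between n3,n5
  Y(C2) = 0.000+0.001714j S between n3,n0
  Y(R7) = 0.002304+0.000j S between n3,n5
  Y(R8) = 0.1590+0.000j S between n1,n0
  Y(R9) = 0.005155+0.000j S between n0,n2
  I2: injects 0.0819 A into n0 (from n3)
  Y(C3) = 0.000+0.07048j S between n5,n4
  Y(R10) = 0.03509+0.000j S between n3,n0
  Y(R11) = 0.004926+0.000j S between n1,n3
  Y(R12) = 0.01490+0.000j S between n1,n5
  Y(L1) = 0.000-0.8897j S between n1,n2
  V1: constraint V(n2)−V(n0) = 8.29
Assemble and solve the 6×6 MNA system:
  V(n1)=7.958-1.588j  V(n2)=8.290+0.000j  V(n3)=0.1732-0.03208j  V(n4)=0.5251-0.09975j  V(n5)=0.4071-0.05270j
  i(V1)=-1.512+0.2749j

-0.03835+0.007667j A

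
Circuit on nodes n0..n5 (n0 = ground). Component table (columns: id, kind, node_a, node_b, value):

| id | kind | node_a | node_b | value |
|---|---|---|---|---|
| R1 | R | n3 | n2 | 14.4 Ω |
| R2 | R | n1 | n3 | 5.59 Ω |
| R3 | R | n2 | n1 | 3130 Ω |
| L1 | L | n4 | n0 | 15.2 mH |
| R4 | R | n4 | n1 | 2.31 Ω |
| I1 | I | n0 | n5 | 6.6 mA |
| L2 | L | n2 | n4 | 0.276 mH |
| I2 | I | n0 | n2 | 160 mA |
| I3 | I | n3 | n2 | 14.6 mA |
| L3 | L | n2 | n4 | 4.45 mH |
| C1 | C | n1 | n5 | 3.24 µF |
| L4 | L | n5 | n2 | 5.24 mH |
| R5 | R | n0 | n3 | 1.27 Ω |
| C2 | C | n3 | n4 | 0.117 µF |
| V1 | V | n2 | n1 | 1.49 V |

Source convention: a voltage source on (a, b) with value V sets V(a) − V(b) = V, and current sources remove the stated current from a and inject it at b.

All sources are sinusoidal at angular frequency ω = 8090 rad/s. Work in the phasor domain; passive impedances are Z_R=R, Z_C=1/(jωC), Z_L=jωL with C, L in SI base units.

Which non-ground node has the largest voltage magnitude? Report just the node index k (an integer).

5

MNA unknowns: 5 node voltages V₁..V_5 plus 1 source current (V1)
R1: Y=0.06944+0.000j on G[3,2]
R2: Y=0.1789+0.000j on G[1,3]
R3: Y=0.0003195+0.000j on G[2,1]
L1: Y=0.000-0.008132j on G[4,0]
R4: Y=0.4329+0.000j on G[4,1]
I1: z[0]−=0.0066, z[5]+=0.0066
L2: Y=0.000-0.4479j on G[2,4]
I2: z[0]−=0.16, z[2]+=0.16
I3: z[3]−=0.0146, z[2]+=0.0146
L3: Y=0.000-0.02778j on G[2,4]
C1: Y=0.000+0.02621j on G[1,5]
L4: Y=0.000-0.02359j on G[5,2]
R5: Y=0.7874+0.000j on G[0,3]
C2: Y=0.000+0.0009465j on G[3,4]
V1: row V2−V1=1.49, i_V1 at 2,1
solve → V1=0.5509+0.05421j, V2=2.041+0.05421j, V3=0.2185+0.01404j, V4=1.359-0.6715j, V5=-12.85-2.463j
aux → i_V1=-0.3570+0.6727j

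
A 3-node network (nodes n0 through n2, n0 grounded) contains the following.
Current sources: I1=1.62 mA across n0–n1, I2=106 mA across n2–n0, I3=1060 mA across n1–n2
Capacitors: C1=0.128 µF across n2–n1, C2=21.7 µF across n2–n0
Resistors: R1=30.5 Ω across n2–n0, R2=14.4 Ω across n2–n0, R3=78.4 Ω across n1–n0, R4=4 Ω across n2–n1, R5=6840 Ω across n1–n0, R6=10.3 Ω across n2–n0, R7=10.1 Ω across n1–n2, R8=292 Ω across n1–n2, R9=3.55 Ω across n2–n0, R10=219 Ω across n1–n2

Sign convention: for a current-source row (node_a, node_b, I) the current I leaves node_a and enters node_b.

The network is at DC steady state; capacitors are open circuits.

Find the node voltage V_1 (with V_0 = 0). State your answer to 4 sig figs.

-2.993 V

Apply KCL at each of the 2 non-ground nodes and solve the resulting linear system.
Node n1: branches {I1, C1, R3, R4, R5, R7, R8, R10, I3} → V_1 = -2.993
Node n2: branches {C1, R1, R2, I2, C2, R4, R6, R7, R8, R9, R10, I3} → V_2 = -0.1367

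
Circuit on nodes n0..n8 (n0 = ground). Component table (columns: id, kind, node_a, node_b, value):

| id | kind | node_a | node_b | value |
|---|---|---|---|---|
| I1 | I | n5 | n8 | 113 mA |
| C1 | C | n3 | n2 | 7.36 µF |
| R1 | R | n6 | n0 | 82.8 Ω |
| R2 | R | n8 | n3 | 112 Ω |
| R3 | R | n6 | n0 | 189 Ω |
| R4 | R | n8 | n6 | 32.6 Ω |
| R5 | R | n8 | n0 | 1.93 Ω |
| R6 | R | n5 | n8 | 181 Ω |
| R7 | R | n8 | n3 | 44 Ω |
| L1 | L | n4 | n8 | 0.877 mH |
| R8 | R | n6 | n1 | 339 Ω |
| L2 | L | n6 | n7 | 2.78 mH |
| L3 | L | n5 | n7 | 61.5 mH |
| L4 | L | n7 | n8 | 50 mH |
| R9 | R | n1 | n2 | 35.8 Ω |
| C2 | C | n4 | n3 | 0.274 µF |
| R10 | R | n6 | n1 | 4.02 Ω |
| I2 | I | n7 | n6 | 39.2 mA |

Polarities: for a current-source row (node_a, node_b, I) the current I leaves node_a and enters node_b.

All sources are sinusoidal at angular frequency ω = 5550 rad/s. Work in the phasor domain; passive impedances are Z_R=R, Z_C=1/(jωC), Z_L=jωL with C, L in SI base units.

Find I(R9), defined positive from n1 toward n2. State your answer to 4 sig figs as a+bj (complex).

Element admittances at ω=5550 rad/s:
  I1: injects 0.113 A into n8 (from n5)
  Y(C1) = 0.000+0.04085j S between n3,n2
  Y(R1) = 0.01208+0.000j S between n6,n0
  Y(R2) = 0.008929+0.000j S between n8,n3
  Y(R3) = 0.005291+0.000j S between n6,n0
  Y(R4) = 0.03067+0.000j S between n8,n6
  Y(R5) = 0.5181+0.000j S between n8,n0
  Y(R6) = 0.005525+0.000j S between n5,n8
  Y(R7) = 0.02273+0.000j S between n8,n3
  Y(L1) = 0.000-0.2055j S between n4,n8
  Y(R8) = 0.002950+0.000j S between n6,n1
  Y(L2) = 0.000-0.06481j S between n6,n7
  Y(L3) = 0.000-0.002930j S between n5,n7
  Y(L4) = 0.000-0.003604j S between n7,n8
  Y(R9) = 0.02793+0.000j S between n1,n2
  Y(C2) = 0.000+0.001521j S between n4,n3
  Y(R10) = 0.2488+0.000j S between n6,n1
  I2: injects 0.0392 A into n6 (from n7)
Assemble and solve the 8×8 MNA system:
  V(n1)=-0.2792+0.6631j  V(n2)=-0.02254+0.3973j  V(n3)=-0.2043+0.2218j  V(n4)=0.01192-0.02504j  V(n5)=-16.26-8.144j  V(n6)=-0.3077+0.6926j  V(n7)=-0.9467-0.2558j  V(n8)=0.01032-0.02322j

-0.007170+0.007426j A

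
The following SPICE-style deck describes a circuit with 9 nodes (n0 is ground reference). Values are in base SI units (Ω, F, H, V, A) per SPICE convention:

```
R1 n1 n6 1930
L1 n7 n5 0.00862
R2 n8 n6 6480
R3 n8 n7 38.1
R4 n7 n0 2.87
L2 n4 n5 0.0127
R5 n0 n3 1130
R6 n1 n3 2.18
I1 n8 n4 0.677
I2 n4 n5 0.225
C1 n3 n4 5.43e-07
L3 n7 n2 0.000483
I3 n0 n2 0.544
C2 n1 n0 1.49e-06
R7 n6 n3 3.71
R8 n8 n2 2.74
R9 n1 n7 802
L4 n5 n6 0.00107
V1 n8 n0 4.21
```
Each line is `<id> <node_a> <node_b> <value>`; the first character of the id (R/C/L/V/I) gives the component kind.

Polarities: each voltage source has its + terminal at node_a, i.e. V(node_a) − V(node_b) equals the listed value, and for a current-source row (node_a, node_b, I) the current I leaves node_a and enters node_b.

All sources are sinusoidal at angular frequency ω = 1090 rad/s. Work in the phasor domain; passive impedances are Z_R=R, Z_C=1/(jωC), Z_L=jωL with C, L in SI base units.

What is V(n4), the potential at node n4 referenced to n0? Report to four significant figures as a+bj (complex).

MNA unknowns: 8 node voltages V₁..V_8 plus 1 source current (V1)
R1: Y=0.0005181+0.000j on G[1,6]
L1: Y=0.000-0.1064j on G[7,5]
R2: Y=0.0001543+0.000j on G[8,6]
R3: Y=0.02625+0.000j on G[8,7]
R4: Y=0.3484+0.000j on G[7,0]
L2: Y=0.000-0.07224j on G[4,5]
R5: Y=0.0008850+0.000j on G[0,3]
R6: Y=0.4587+0.000j on G[1,3]
I1: z[8]−=0.677, z[4]+=0.677
I2: z[4]−=0.225, z[5]+=0.225
C1: Y=0.000+0.0005919j on G[3,4]
L3: Y=0.000-1.899j on G[7,2]
I3: z[0]−=0.544, z[2]+=0.544
C2: Y=0.000+0.001624j on G[1,0]
R7: Y=0.2695+0.000j on G[6,3]
R8: Y=0.3650+0.000j on G[8,2]
R9: Y=0.001247+0.000j on G[1,7]
L4: Y=0.000-0.8574j on G[5,6]
V1: row V8−V0=4.21, i_V1 at 8,0
solve → V1=4.122+6.126j, V2=3.901+0.1574j, V3=4.101+6.158j, V4=4.068+12.54j, V5=4.068+6.229j, V6=4.093+6.232j, V7=3.871-0.1883j, V8=4.210+0.000j
aux → i_V1=-0.7985+0.05346j

4.068+12.54j V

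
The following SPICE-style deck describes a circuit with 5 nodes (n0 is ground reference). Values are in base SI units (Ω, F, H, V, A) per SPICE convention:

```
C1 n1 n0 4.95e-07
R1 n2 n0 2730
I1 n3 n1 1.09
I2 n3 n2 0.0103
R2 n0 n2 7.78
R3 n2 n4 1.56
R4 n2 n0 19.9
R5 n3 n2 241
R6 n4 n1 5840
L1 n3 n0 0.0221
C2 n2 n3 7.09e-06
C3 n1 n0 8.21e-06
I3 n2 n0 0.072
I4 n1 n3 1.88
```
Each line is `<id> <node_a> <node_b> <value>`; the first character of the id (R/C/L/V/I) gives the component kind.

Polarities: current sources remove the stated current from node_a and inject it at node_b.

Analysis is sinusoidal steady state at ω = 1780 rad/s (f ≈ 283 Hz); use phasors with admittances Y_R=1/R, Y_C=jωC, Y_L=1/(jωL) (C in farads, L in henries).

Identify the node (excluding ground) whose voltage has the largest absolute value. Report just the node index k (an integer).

Element admittances at ω=1780 rad/s:
  Y(C1) = 0.000+0.0008811j S between n1,n0
  Y(R1) = 0.0003663+0.000j S between n2,n0
  I1: injects 1.09 A into n1 (from n3)
  I2: injects 0.0103 A into n2 (from n3)
  Y(R2) = 0.1285+0.000j S between n0,n2
  Y(R3) = 0.6410+0.000j S between n2,n4
  Y(R4) = 0.05025+0.000j S between n2,n0
  Y(R5) = 0.004149+0.000j S between n3,n2
  Y(R6) = 0.0001712+0.000j S between n4,n1
  Y(L1) = 0.000-0.02542j S between n3,n0
  Y(C2) = 0.000+0.01262j S between n2,n3
  Y(C3) = 0.000+0.01461j S between n1,n0
  I3: injects 0.072 A into n0 (from n2)
  I4: injects 1.88 A into n3 (from n1)
Assemble and solve the 4×4 MNA system:
  V(n1)=-0.5335+51.01j  V(n2)=-3.235+2.722j  V(n3)=18.86+51.07j  V(n4)=-3.235+2.735j

3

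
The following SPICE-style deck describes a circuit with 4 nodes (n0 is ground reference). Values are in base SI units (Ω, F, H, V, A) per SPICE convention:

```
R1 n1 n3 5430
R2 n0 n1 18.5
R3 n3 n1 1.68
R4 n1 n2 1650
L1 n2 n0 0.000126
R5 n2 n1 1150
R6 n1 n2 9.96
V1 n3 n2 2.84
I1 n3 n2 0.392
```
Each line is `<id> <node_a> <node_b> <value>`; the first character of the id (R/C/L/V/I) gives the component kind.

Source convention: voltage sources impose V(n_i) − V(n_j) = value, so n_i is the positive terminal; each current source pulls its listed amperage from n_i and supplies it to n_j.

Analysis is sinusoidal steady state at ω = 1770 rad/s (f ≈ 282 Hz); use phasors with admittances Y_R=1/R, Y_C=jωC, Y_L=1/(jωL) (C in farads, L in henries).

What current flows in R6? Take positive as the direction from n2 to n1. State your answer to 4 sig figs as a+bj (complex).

Element admittances at ω=1770 rad/s:
  Y(R1) = 0.0001842+0.000j S between n1,n3
  Y(R2) = 0.05405+0.000j S between n0,n1
  Y(R3) = 0.5952+0.000j S between n3,n1
  Y(R4) = 0.0006061+0.000j S between n1,n2
  Y(L1) = 0.000-4.484j S between n2,n0
  Y(R5) = 0.0008696+0.000j S between n2,n1
  Y(R6) = 0.1004+0.000j S between n1,n2
  V1: constraint V(n3)−V(n2) = 2.84
  I1: injects 0.392 A into n2 (from n3)
Assemble and solve the 4×4 MNA system:
  V(n1)=2.250-0.02518j  V(n2)=-0.0003035-0.02713j  V(n3)=2.840-0.02713j
  i(V1)=-0.7429+0.001162j

-0.2260-0.0001959j A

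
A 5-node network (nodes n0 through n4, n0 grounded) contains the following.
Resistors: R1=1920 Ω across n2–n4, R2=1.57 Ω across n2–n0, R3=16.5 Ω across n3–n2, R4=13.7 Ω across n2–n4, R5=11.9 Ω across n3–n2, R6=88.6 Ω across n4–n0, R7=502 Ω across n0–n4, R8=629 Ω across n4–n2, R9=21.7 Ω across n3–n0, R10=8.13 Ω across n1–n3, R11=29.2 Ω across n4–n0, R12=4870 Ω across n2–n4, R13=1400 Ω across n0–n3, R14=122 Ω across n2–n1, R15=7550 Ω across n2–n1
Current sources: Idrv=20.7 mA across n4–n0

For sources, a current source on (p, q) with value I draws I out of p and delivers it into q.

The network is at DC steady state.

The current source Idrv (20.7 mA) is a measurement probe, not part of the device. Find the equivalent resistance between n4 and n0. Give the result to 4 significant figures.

R_eq = 8.677 Ω

MNA unknowns: 4 node voltages V₁..V_4
R1: Y=0.0005208 on G[2,4]
R2: Y=0.6369 on G[2,0]
R3: Y=0.06061 on G[3,2]
R4: Y=0.07299 on G[2,4]
R5: Y=0.08403 on G[3,2]
R6: Y=0.01129 on G[4,0]
R7: Y=0.001992 on G[0,4]
R8: Y=0.001590 on G[4,2]
R9: Y=0.04608 on G[3,0]
R10: Y=0.1230 on G[1,3]
R11: Y=0.03425 on G[4,0]
R12: Y=0.0002053 on G[2,4]
R13: Y=0.0007143 on G[0,3]
R14: Y=0.008197 on G[2,1]
R15: Y=0.0001325 on G[2,1]
Idrv: z[4]−=0.0207, z[0]+=0.0207
solve → V1=-0.01410, V2=-0.01808, V3=-0.01383, V4=-0.1796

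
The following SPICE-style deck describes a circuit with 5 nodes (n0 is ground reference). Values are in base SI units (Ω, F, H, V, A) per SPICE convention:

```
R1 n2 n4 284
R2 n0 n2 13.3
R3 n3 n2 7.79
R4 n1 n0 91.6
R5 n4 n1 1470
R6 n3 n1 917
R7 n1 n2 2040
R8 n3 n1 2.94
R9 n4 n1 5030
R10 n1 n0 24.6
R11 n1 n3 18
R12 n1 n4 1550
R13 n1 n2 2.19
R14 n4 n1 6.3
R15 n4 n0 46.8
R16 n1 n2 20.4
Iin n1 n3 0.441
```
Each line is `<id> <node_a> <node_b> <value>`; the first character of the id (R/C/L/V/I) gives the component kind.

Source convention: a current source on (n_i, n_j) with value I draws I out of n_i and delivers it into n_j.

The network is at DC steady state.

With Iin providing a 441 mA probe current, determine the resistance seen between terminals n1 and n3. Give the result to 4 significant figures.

R_eq = 1.997 Ω

MNA unknowns: 4 node voltages V₁..V_4
R1: Y=0.003521 on G[2,4]
R2: Y=0.07519 on G[0,2]
R3: Y=0.1284 on G[3,2]
R4: Y=0.01092 on G[1,0]
R5: Y=0.0006803 on G[4,1]
R6: Y=0.001091 on G[3,1]
R7: Y=0.0004902 on G[1,2]
R8: Y=0.3401 on G[3,1]
R9: Y=0.0001988 on G[4,1]
R10: Y=0.04065 on G[1,0]
R11: Y=0.05556 on G[1,3]
R12: Y=0.0006452 on G[1,4]
R13: Y=0.4566 on G[1,2]
R14: Y=0.1587 on G[4,1]
R15: Y=0.02137 on G[4,0]
R16: Y=0.04902 on G[1,2]
Iin: z[1]−=0.441, z[3]+=0.441
solve → V1=-0.08707, V2=0.08070, V3=0.7937, V4=-0.07383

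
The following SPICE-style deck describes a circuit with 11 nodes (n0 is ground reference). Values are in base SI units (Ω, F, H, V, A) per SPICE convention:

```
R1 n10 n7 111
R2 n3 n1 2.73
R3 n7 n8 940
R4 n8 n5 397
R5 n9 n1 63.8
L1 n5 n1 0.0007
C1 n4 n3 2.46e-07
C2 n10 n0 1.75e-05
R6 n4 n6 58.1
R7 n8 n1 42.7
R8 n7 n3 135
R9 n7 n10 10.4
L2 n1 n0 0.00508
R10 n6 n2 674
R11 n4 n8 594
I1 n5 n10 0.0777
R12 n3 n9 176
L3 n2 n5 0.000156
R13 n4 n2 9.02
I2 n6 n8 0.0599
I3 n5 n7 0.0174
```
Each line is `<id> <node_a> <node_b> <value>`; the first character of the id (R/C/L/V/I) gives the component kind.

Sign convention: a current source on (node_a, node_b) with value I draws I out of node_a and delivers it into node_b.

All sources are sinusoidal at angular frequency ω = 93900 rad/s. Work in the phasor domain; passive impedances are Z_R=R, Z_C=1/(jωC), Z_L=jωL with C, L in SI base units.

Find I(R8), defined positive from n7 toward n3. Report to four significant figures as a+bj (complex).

0.07977+0.02161j A

Apply KCL at each of the 10 non-ground nodes and solve the resulting linear system.
Node n1: branches {R2, R5, L1, R7, L2} → V_1 = -11.09-2.926j
Node n2: branches {R10, L3, R13} → V_2 = -17.42+5.465j
Node n3: branches {R2, C1, R8, R12} → V_3 = -11.46-3.143j
Node n4: branches {C1, R6, R11, R13} → V_4 = -15.88+6.255j
Node n5: branches {R4, L1, I1, L3, I3} → V_5 = -16.13+3.002j
Node n6: branches {R6, R10, I2} → V_6 = -19.21+6.192j
Node n7: branches {R1, R3, R8, R9, I3} → V_7 = -0.6947-0.2249j
Node n8: branches {R3, R4, R7, R11, I2} → V_8 = -9.342-1.766j
Node n9: branches {R5, R12} → V_9 = -11.19-2.983j
Node n10: branches {R1, C2, R9, I1} → V_10 = -0.01415-0.003732j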